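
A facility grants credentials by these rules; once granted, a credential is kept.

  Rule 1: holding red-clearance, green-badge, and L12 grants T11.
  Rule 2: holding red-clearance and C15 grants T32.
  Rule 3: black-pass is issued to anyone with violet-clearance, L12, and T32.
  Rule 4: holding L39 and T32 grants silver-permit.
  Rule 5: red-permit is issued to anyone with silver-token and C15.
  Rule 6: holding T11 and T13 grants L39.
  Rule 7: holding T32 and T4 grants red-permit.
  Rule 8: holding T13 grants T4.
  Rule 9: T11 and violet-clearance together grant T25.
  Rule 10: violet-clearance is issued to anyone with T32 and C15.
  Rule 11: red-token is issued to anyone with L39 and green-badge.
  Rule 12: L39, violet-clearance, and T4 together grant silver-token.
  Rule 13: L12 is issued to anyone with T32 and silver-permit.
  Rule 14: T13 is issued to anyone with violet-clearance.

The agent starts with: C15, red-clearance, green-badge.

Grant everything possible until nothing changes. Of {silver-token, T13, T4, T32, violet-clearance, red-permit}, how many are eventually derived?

5

Holding red-clearance and C15 grants T32 (Rule 2).
Holding T32 and C15 grants violet-clearance (Rule 10).
Holding violet-clearance grants T13 (Rule 14).
Holding T13 grants T4 (Rule 8).
Holding T32 and T4 grants red-permit (Rule 7).
silver-token would need L39, violet-clearance, and T4 (Rule 12), but L39 is never granted.
T13: reached.
T4: reached.
T32: reached.
violet-clearance: reached.
red-permit: reached.
Reached: T13, T4, T32, violet-clearance, and red-permit — 5 of the 6.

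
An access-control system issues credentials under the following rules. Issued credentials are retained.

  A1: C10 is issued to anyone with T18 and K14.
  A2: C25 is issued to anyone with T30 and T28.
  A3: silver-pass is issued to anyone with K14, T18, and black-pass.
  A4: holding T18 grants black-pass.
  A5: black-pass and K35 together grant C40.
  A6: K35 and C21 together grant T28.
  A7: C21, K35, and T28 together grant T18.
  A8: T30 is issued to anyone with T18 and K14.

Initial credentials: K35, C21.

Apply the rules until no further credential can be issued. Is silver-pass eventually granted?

silver-pass would need K14, T18, and black-pass (A3), but K14 is never granted.

No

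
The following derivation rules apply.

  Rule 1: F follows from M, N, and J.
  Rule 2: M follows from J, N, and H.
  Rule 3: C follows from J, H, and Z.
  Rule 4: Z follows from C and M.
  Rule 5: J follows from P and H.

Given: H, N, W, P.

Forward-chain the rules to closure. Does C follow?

No

C would need J, H, and Z (Rule 3), but Z is never established.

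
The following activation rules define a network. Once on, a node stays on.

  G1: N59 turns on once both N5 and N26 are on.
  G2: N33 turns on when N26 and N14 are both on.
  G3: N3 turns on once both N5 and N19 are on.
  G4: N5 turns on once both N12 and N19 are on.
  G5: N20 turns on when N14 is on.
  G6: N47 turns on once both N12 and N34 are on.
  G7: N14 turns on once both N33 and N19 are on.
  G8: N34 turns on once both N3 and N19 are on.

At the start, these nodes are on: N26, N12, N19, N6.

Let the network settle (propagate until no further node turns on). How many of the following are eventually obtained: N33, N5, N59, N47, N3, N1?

G4: N12 and N19 on → N5 on.
N5 and N19 are on, so N3 turns on (G3).
G1: N5 and N26 on → N59 on.
N3 and N19 are on, so N34 turns on (G8).
G6: N12 and N34 on → N47 on.
N33 would need N26 and N14 (G2), but N14 never turns on.
N5: reached.
N59: reached.
N47: reached.
N3: reached.
No rule produces N1, and it is not given.
Reached: N5, N59, N47, and N3 — 4 of the 6.

4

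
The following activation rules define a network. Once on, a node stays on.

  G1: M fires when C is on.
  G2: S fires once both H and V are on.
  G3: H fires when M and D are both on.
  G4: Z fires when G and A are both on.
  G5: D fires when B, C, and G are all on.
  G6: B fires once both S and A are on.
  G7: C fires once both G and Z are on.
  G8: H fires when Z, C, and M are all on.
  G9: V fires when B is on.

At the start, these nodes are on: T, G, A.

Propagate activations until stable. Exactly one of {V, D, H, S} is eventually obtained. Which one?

H

G and A are on, so Z fires (G4).
G7: G and Z on → C on.
C is on, so M fires (G1).
G8: Z, C, and M on → H on.
V would need B (G9), but B never turns on. S would need H and V (G2), but V never turns on. D would need B, C, and G (G5), but B never turns on.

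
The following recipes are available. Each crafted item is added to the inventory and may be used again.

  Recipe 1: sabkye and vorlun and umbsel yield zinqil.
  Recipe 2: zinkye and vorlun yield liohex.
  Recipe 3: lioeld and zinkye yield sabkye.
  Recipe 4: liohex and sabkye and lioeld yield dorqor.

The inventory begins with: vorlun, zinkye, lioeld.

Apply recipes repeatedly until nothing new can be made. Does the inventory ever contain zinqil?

No

zinqil would need sabkye, vorlun, and umbsel (Recipe 1), but umbsel is never obtained.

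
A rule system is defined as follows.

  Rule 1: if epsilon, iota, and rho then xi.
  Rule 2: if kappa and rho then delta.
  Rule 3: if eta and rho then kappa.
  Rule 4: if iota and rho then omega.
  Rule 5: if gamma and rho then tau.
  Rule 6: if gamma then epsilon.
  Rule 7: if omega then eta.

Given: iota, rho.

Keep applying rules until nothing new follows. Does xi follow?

No

xi would need epsilon, iota, and rho (Rule 1), but epsilon is never established.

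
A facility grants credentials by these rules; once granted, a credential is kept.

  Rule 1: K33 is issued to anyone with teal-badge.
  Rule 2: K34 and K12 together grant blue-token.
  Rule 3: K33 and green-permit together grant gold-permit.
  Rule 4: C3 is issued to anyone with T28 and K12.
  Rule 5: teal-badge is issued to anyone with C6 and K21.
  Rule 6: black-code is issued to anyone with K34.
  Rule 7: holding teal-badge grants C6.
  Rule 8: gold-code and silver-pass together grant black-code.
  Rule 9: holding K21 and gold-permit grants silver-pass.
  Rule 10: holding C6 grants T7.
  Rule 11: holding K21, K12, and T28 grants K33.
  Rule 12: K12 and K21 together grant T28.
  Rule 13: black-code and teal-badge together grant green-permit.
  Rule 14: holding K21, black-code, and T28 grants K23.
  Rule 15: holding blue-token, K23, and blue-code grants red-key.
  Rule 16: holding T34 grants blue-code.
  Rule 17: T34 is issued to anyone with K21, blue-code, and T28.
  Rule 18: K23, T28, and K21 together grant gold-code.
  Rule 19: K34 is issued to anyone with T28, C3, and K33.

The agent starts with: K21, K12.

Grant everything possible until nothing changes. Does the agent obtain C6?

No

C6 would need teal-badge (Rule 7), but teal-badge is never granted.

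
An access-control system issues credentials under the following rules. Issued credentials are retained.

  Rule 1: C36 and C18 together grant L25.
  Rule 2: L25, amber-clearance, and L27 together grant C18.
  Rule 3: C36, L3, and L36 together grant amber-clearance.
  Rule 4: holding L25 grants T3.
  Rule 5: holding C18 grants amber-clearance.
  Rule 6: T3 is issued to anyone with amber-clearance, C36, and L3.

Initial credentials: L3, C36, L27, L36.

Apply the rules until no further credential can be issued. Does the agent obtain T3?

Yes

Holding C36, L3, and L36 grants amber-clearance (Rule 3).
Holding amber-clearance, C36, and L3 grants T3 (Rule 6).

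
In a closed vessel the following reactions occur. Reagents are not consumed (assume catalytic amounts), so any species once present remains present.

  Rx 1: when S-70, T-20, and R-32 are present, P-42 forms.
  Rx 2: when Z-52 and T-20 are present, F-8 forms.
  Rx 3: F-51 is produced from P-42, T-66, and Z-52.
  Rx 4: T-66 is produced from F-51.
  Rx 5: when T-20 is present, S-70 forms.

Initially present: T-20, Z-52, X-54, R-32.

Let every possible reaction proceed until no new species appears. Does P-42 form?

Yes

T-20 present → S-70 forms (Rx 5).
S-70, T-20, and R-32 present → P-42 forms (Rx 1).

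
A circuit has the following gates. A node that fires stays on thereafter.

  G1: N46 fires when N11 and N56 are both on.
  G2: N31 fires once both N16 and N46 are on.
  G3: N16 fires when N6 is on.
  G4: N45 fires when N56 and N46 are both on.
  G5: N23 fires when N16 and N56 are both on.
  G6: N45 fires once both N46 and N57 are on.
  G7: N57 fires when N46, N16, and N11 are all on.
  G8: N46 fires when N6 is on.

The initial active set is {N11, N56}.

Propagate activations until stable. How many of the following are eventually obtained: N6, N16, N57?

0

No rule produces N6, and it is not given.
N16 would need N6 (G3), but N6 never turns on.
N57 would need N46, N16, and N11 (G7), but N16 never turns on.
None of the 3 are reached.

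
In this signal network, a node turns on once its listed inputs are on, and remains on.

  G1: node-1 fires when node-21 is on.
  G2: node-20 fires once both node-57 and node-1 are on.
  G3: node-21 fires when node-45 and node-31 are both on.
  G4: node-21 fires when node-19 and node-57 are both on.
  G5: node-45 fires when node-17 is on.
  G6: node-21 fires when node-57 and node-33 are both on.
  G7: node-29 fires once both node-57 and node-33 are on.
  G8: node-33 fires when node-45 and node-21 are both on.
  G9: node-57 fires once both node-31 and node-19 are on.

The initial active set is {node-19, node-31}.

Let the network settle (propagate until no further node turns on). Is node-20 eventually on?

Yes

node-31 and node-19 are on, so node-57 fires (G9).
node-19 and node-57 are on, so node-21 fires (G4).
node-21 is on, so node-1 fires (G1).
node-57 and node-1 are on, so node-20 fires (G2).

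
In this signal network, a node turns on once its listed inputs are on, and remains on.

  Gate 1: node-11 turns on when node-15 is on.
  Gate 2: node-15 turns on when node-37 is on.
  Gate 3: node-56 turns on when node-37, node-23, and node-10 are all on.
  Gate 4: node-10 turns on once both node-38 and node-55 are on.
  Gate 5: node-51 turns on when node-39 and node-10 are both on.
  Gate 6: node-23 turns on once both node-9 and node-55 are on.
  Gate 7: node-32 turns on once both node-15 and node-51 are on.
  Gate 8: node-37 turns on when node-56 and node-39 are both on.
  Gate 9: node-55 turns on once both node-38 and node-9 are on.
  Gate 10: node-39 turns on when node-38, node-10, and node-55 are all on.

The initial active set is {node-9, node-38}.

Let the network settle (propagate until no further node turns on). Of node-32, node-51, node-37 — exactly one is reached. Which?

node-51

node-38 and node-9 are on, so node-55 turns on (Gate 9).
node-38 and node-55 are on, so node-10 turns on (Gate 4).
Gate 10: node-38, node-10, and node-55 on → node-39 on.
Gate 5: node-39 and node-10 on → node-51 on.
node-32 would need node-15 and node-51 (Gate 7), but node-15 never turns on. node-37 would need node-56 and node-39 (Gate 8), but node-56 never turns on.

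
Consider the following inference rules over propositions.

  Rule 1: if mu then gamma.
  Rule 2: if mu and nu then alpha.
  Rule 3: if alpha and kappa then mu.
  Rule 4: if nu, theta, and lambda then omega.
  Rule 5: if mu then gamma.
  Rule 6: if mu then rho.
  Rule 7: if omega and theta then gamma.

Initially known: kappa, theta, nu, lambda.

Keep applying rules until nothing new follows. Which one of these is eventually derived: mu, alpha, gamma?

From nu, theta, and lambda, Rule 4 gives omega.
From omega and theta, Rule 7 gives gamma.
alpha would need mu and nu (Rule 2), but mu is never established. mu would need alpha and kappa (Rule 3), but alpha is never established.

gamma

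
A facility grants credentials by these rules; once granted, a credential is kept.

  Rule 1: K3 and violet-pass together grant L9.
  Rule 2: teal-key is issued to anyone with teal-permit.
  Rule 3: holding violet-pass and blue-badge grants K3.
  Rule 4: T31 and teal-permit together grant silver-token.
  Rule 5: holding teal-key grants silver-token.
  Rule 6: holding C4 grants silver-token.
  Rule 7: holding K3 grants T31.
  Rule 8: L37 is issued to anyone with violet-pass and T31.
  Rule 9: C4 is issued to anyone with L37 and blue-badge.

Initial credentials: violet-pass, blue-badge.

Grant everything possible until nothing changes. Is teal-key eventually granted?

teal-key would need teal-permit (Rule 2), but teal-permit is never granted.

No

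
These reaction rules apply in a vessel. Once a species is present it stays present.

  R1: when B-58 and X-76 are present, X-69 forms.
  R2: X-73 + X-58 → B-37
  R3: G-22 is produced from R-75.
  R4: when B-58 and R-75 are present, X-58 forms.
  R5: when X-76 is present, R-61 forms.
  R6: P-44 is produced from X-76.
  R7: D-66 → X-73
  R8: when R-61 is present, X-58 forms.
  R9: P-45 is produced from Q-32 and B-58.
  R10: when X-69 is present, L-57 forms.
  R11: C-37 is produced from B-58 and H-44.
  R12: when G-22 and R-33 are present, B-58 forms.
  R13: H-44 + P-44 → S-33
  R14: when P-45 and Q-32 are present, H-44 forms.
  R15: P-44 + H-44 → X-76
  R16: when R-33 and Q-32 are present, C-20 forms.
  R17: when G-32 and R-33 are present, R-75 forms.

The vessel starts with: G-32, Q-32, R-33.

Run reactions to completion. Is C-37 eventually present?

Yes

G-32 and R-33 present → R-75 forms (R17).
R-75 present → G-22 forms (R3).
G-22 and R-33 present → B-58 forms (R12).
Q-32 and B-58 present → P-45 forms (R9).
P-45 and Q-32 present → H-44 forms (R14).
B-58 and H-44 present → C-37 forms (R11).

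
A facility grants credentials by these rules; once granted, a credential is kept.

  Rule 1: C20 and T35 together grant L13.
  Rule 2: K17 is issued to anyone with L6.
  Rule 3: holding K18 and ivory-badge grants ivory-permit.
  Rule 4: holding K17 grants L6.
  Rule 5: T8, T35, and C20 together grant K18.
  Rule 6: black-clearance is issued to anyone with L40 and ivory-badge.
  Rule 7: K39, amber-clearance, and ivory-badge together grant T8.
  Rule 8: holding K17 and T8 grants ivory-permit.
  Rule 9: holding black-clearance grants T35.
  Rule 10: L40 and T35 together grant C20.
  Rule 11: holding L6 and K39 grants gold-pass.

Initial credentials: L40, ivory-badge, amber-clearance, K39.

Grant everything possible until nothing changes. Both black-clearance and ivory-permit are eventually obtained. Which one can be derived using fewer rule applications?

black-clearance: Holding L40 and ivory-badge grants black-clearance (Rule 6). [1 rule application]
ivory-permit: Holding L40 and ivory-badge grants black-clearance (Rule 6). Holding K39, amber-clearance, and ivory-badge grants T8 (Rule 7). Holding black-clearance grants T35 (Rule 9). Holding L40 and T35 grants C20 (Rule 10). Holding T8, T35, and C20 grants K18 (Rule 5). Holding K18 and ivory-badge grants ivory-permit (Rule 3). [6 rule applications]
black-clearance needs fewer.

black-clearance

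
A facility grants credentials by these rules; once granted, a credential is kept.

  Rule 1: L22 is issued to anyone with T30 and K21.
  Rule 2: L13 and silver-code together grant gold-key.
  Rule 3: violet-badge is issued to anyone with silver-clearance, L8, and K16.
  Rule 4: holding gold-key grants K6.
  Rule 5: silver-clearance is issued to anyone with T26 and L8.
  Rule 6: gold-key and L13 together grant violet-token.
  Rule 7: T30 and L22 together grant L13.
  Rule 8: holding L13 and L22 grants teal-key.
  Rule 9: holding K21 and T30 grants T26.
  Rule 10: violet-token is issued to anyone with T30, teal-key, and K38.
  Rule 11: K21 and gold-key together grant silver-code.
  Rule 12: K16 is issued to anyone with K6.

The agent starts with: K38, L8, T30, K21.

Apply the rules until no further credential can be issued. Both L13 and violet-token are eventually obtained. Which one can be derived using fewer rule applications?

L13: Holding T30 and K21 grants L22 (Rule 1). Holding T30 and L22 grants L13 (Rule 7). [2 rule applications]
violet-token: Holding T30 and K21 grants L22 (Rule 1). Holding T30 and L22 grants L13 (Rule 7). Holding L13 and L22 grants teal-key (Rule 8). Holding T30, teal-key, and K38 grants violet-token (Rule 10). [4 rule applications]
L13 needs fewer.

L13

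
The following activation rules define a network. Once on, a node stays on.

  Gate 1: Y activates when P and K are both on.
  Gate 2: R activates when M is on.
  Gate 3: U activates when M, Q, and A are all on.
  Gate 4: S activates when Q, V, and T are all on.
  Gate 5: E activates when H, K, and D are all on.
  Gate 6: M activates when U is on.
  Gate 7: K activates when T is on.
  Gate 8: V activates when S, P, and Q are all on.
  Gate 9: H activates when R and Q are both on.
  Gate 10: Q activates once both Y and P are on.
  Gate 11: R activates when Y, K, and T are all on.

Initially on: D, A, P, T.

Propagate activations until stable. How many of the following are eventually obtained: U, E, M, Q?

2

Gate 7: T on → K on.
P and K are on, so Y activates (Gate 1).
Gate 11: Y, K, and T on → R on.
Gate 10: Y and P on → Q on.
R and Q are on, so H activates (Gate 9).
Gate 5: H, K, and D on → E on.
U would need M, Q, and A (Gate 3), but M never turns on.
E: reached.
M would need U (Gate 6), but U never turns on.
Q: reached.
Reached: E and Q — 2 of the 4.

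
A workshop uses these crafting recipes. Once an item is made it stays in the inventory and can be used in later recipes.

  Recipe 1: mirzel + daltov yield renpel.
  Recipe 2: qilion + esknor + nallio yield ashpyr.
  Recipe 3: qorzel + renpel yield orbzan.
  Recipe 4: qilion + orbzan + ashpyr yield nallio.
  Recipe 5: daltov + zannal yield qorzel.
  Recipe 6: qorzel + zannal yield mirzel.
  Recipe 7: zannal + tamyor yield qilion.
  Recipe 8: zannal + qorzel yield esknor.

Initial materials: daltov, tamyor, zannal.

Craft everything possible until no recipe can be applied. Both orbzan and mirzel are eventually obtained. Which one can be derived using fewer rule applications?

mirzel

mirzel: Using Recipe 5, daltov and zannal make qorzel. Using Recipe 6, qorzel and zannal make mirzel. [2 rule applications]
orbzan: Using Recipe 5, daltov and zannal make qorzel. Using Recipe 6, qorzel and zannal make mirzel. Using Recipe 1, mirzel and daltov make renpel. qorzel + renpel → orbzan (Recipe 3). [4 rule applications]
mirzel needs fewer.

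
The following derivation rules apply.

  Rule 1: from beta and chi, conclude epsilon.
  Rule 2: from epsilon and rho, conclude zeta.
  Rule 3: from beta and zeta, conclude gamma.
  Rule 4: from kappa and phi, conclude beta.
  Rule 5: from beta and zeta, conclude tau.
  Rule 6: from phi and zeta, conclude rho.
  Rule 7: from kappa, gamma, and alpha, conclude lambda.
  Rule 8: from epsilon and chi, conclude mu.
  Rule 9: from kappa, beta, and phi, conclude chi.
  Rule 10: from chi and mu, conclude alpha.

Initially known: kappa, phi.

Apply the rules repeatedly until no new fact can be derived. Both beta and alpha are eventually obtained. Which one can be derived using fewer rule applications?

beta: From kappa and phi, Rule 4 gives beta. [1 rule application]
alpha: kappa and phi hold, so beta follows (Rule 4). kappa, beta, and phi hold, so chi follows (Rule 9). From beta and chi, Rule 1 gives epsilon. epsilon and chi hold, so mu follows (Rule 8). From chi and mu, Rule 10 gives alpha. [5 rule applications]
beta needs fewer.

beta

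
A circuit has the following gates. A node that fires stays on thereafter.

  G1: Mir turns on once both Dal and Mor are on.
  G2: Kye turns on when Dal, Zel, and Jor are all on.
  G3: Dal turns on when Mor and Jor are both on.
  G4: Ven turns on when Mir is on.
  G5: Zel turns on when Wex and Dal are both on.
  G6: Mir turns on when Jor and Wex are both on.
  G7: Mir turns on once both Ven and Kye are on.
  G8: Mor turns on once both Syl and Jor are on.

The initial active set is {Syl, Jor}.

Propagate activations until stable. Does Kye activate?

Kye would need Dal, Zel, and Jor (G2), but Zel never turns on.

No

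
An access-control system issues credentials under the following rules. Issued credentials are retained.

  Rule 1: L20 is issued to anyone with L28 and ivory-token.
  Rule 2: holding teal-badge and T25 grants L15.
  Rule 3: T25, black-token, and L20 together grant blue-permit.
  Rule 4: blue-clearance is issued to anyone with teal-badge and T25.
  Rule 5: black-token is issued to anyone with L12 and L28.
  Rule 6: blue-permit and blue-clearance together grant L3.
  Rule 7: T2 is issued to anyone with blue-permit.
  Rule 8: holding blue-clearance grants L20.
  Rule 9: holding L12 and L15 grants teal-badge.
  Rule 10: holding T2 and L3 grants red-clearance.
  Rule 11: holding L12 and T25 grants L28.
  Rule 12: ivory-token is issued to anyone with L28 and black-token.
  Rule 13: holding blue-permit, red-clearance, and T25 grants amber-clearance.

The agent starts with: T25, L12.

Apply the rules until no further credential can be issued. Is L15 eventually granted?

No

L15 would need teal-badge and T25 (Rule 2), but teal-badge is never granted.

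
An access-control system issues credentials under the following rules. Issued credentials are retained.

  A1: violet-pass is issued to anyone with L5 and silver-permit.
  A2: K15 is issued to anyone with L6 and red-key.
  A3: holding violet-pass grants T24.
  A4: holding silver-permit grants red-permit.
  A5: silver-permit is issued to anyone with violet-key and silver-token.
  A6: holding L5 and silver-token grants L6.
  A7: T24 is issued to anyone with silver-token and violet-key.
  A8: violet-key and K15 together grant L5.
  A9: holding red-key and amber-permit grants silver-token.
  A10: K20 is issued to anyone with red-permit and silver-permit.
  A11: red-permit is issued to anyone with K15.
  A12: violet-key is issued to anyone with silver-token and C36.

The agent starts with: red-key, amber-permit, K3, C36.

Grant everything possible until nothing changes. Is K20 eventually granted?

Holding red-key and amber-permit grants silver-token (A9).
Holding silver-token and C36 grants violet-key (A12).
Holding violet-key and silver-token grants silver-permit (A5).
Holding silver-permit grants red-permit (A4).
Holding red-permit and silver-permit grants K20 (A10).

Yes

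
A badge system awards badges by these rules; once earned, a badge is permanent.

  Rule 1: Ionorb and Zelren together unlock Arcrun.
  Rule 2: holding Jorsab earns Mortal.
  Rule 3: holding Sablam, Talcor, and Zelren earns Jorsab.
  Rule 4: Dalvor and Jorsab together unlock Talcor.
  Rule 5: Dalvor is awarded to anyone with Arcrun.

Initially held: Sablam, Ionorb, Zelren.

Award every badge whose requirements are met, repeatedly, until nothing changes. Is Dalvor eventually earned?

Yes

With Ionorb and Zelren, Arcrun is earned (Rule 1).
With Arcrun, Dalvor is earned (Rule 5).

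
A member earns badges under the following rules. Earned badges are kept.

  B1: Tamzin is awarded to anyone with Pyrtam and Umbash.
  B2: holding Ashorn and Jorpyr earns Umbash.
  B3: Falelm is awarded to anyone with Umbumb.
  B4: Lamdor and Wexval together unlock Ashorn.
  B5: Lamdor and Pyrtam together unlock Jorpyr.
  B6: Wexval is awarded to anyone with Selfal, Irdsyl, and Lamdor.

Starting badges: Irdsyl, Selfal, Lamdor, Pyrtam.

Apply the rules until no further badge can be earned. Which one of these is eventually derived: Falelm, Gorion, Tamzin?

With Selfal, Irdsyl, and Lamdor, Wexval is earned (B6).
With Lamdor and Pyrtam, Jorpyr is earned (B5).
With Lamdor and Wexval, Ashorn is earned (B4).
With Ashorn and Jorpyr, Umbash is earned (B2).
With Pyrtam and Umbash, Tamzin is earned (B1).
Falelm would need Umbumb (B3), but Umbumb is never earned. No rule produces Gorion, and it is not given.

Tamzin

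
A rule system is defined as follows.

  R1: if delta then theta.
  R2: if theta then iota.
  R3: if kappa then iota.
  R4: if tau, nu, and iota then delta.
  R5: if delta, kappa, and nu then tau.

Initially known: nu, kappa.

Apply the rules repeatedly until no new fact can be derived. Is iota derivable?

Yes

From kappa, R3 gives iota.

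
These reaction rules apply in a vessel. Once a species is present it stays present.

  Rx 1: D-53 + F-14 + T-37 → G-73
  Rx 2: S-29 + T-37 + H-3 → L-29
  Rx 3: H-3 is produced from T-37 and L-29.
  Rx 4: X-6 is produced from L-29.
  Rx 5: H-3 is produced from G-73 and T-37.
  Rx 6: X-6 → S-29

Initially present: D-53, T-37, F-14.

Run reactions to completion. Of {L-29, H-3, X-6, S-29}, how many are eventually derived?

D-53, F-14, and T-37 present → G-73 forms (Rx 1).
G-73 and T-37 present → H-3 forms (Rx 5).
L-29 would need S-29, T-37, and H-3 (Rx 2), but S-29 never forms.
H-3: reached.
X-6 would need L-29 (Rx 4), but L-29 never forms.
S-29 would need X-6 (Rx 6), but X-6 never forms.
Reached: H-3 — 1 of the 4.

1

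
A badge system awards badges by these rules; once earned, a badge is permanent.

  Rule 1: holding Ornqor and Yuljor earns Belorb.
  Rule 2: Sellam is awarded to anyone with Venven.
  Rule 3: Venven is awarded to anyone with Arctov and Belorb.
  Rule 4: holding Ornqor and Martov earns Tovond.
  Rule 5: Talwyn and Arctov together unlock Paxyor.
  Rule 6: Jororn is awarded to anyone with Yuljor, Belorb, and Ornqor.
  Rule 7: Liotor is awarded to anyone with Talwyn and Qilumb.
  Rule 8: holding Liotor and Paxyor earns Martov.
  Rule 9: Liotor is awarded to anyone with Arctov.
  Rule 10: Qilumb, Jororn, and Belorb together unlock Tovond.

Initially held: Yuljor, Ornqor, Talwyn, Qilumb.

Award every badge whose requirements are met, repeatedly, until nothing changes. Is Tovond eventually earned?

Yes

With Ornqor and Yuljor, Belorb is earned (Rule 1).
With Yuljor, Belorb, and Ornqor, Jororn is earned (Rule 6).
With Qilumb, Jororn, and Belorb, Tovond is earned (Rule 10).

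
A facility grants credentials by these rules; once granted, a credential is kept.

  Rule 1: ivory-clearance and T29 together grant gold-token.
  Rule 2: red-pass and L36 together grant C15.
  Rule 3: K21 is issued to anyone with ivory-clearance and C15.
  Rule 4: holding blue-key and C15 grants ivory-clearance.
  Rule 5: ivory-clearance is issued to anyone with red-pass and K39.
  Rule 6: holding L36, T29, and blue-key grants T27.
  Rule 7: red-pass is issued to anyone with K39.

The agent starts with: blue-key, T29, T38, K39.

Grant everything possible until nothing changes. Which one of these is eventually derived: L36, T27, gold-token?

Holding K39 grants red-pass (Rule 7).
Holding red-pass and K39 grants ivory-clearance (Rule 5).
Holding ivory-clearance and T29 grants gold-token (Rule 1).
T27 would need L36, T29, and blue-key (Rule 6), but L36 is never granted. No rule produces L36, and it is not given.

gold-token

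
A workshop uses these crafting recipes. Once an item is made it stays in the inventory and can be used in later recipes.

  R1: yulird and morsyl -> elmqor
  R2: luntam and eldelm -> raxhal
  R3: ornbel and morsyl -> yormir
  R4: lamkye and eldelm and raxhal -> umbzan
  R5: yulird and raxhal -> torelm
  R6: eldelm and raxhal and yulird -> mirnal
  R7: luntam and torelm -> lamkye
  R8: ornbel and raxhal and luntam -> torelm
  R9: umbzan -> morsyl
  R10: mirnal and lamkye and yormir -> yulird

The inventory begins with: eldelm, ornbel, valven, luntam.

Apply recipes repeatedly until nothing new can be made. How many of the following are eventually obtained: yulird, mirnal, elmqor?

0

yulird would need mirnal, lamkye, and yormir (R10), but mirnal is never obtained.
mirnal would need eldelm, raxhal, and yulird (R6), but yulird is never obtained.
elmqor would need yulird and morsyl (R1), but yulird is never obtained.
None of the 3 are reached.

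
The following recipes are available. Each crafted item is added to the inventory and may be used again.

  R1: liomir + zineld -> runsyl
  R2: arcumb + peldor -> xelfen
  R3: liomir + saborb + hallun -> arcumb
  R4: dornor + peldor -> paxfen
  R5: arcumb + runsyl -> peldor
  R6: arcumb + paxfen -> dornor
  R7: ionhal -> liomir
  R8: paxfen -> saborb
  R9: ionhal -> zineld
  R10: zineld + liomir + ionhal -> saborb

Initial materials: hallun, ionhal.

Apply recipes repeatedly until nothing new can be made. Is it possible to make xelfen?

Yes

Using R9, ionhal makes zineld.
ionhal -> liomir (R7).
Using R10, zineld, liomir, and ionhal make saborb.
liomir + zineld -> runsyl (R1).
Using R3, liomir, saborb, and hallun make arcumb.
arcumb + runsyl -> peldor (R5).
Using R2, arcumb and peldor make xelfen.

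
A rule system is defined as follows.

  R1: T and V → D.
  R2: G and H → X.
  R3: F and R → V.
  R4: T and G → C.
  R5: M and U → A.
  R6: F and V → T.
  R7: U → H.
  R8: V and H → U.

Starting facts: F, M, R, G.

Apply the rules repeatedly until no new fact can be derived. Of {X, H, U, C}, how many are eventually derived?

1

From F and R, R3 gives V.
From F and V, R6 gives T.
T and G hold, so C follows (R4).
X would need G and H (R2), but H is never established.
H would need U (R7), but U is never established.
U would need V and H (R8), but H is never established.
C: reached.
Reached: C — 1 of the 4.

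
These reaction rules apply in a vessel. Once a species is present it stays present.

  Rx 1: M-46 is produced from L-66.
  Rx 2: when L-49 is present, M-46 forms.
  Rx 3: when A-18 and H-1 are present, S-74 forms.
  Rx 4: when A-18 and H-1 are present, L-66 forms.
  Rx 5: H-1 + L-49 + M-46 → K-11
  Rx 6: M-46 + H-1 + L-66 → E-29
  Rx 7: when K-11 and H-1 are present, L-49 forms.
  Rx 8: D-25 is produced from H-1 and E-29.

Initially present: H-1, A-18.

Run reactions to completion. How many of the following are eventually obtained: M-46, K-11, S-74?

A-18 and H-1 present → S-74 forms (Rx 3).
A-18 and H-1 present → L-66 forms (Rx 4).
L-66 present → M-46 forms (Rx 1).
M-46: reached.
K-11 would need H-1, L-49, and M-46 (Rx 5), but L-49 never forms.
S-74: reached.
Reached: M-46 and S-74 — 2 of the 3.

2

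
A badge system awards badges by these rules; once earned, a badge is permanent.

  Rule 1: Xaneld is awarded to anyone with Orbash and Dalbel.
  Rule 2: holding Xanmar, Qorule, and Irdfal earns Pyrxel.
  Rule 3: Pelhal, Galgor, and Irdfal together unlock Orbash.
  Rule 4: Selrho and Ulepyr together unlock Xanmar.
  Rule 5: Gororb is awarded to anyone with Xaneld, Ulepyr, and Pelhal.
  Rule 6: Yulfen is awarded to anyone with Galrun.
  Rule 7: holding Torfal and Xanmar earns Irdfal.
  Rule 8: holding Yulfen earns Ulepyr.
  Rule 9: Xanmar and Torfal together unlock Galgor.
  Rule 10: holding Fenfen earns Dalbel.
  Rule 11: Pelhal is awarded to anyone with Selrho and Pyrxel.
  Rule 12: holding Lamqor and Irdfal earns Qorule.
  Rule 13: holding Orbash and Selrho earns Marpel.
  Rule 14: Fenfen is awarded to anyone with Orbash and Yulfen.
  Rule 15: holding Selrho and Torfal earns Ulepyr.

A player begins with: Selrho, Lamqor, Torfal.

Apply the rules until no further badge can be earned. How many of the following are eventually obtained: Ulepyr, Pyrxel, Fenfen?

With Selrho and Torfal, Ulepyr is earned (Rule 15).
With Selrho and Ulepyr, Xanmar is earned (Rule 4).
With Torfal and Xanmar, Irdfal is earned (Rule 7).
With Lamqor and Irdfal, Qorule is earned (Rule 12).
With Xanmar, Qorule, and Irdfal, Pyrxel is earned (Rule 2).
Ulepyr: reached.
Pyrxel: reached.
Fenfen would need Orbash and Yulfen (Rule 14), but Yulfen is never earned.
Reached: Ulepyr and Pyrxel — 2 of the 3.

2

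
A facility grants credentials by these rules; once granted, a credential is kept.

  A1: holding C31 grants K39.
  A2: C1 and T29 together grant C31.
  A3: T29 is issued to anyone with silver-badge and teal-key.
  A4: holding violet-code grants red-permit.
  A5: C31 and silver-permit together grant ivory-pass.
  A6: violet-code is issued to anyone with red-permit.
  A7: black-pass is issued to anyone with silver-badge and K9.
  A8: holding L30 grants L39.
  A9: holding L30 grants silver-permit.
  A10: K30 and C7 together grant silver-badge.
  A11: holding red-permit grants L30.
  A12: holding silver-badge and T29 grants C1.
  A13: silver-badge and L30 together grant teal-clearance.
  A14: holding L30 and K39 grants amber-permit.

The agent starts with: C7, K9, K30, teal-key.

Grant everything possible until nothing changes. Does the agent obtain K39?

Holding K30 and C7 grants silver-badge (A10).
Holding silver-badge and teal-key grants T29 (A3).
Holding silver-badge and T29 grants C1 (A12).
Holding C1 and T29 grants C31 (A2).
Holding C31 grants K39 (A1).

Yes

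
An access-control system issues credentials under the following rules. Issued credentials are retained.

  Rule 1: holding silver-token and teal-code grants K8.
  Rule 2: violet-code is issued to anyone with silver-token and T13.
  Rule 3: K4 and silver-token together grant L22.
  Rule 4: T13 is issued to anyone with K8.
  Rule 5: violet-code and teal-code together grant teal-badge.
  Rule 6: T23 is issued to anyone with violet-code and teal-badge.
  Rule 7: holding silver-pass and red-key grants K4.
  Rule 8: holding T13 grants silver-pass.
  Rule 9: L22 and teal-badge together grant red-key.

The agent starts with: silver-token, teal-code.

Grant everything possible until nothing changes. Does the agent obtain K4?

K4 would need silver-pass and red-key (Rule 7), but red-key is never granted.

No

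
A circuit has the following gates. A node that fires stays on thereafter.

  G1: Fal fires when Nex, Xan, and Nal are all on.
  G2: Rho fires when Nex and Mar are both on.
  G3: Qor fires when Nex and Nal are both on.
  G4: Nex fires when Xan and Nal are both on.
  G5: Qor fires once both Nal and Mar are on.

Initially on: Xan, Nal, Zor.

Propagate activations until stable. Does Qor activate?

G4: Xan and Nal on → Nex on.
Nex and Nal are on, so Qor fires (G3).

Yes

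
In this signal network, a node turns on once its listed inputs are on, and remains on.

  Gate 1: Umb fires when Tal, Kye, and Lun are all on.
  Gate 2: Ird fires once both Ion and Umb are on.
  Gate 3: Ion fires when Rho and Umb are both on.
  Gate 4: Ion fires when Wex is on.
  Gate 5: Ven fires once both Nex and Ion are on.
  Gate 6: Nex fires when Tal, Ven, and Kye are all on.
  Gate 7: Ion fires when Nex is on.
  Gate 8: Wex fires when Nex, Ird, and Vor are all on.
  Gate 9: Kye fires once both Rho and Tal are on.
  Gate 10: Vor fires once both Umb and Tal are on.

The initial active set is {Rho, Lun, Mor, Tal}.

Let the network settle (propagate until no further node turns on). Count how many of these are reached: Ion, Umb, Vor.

3

Gate 9: Rho and Tal on → Kye on.
Tal, Kye, and Lun are on, so Umb fires (Gate 1).
Gate 3: Rho and Umb on → Ion on.
Gate 10: Umb and Tal on → Vor on.
Ion: reached.
Umb: reached.
Vor: reached.
All 3 are reached.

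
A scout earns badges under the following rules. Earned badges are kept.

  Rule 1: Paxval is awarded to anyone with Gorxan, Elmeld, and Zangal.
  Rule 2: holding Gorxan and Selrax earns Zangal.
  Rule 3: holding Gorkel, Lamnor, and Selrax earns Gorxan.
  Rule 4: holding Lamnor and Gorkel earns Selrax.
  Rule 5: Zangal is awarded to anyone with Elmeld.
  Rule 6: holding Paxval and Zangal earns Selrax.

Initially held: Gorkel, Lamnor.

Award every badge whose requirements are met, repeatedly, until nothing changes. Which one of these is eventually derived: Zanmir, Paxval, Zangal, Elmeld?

With Lamnor and Gorkel, Selrax is earned (Rule 4).
With Gorkel, Lamnor, and Selrax, Gorxan is earned (Rule 3).
With Gorxan and Selrax, Zangal is earned (Rule 2).
No rule produces Elmeld, and it is not given. No rule produces Zanmir, and it is not given. Paxval would need Gorxan, Elmeld, and Zangal (Rule 1), but Elmeld is never earned.

Zangal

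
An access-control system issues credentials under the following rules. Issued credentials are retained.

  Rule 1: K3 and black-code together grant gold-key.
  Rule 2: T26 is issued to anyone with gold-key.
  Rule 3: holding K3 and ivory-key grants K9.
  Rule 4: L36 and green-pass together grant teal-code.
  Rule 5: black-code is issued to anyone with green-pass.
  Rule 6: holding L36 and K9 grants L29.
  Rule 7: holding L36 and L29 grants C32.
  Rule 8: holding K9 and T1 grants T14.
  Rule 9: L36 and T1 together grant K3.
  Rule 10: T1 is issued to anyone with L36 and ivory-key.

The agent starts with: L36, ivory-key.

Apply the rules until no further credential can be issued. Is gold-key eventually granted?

gold-key would need K3 and black-code (Rule 1), but black-code is never granted.

No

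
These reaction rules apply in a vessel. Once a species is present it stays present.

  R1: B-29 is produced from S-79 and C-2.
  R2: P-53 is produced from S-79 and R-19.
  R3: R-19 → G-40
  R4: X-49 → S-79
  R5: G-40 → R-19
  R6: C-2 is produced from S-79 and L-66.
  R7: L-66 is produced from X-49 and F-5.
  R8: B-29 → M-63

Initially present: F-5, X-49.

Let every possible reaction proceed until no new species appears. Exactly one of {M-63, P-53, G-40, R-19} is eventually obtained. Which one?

X-49 and F-5 present → L-66 forms (R7).
X-49 present → S-79 forms (R4).
S-79 and L-66 present → C-2 forms (R6).
S-79 and C-2 present → B-29 forms (R1).
B-29 present → M-63 forms (R8).
P-53 would need S-79 and R-19 (R2), but R-19 never forms. G-40 would need R-19 (R3), but R-19 never forms. R-19 would need G-40 (R5), but G-40 never forms.

M-63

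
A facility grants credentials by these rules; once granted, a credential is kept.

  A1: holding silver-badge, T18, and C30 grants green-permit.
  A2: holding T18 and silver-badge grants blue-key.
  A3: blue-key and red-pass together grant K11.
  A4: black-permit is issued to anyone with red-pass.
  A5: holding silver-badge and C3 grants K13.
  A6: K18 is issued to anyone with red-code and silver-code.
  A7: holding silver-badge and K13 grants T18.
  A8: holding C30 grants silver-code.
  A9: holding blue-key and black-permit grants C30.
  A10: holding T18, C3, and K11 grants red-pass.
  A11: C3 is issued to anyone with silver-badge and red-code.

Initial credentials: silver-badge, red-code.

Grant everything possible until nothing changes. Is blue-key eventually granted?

Yes

Holding silver-badge and red-code grants C3 (A11).
Holding silver-badge and C3 grants K13 (A5).
Holding silver-badge and K13 grants T18 (A7).
Holding T18 and silver-badge grants blue-key (A2).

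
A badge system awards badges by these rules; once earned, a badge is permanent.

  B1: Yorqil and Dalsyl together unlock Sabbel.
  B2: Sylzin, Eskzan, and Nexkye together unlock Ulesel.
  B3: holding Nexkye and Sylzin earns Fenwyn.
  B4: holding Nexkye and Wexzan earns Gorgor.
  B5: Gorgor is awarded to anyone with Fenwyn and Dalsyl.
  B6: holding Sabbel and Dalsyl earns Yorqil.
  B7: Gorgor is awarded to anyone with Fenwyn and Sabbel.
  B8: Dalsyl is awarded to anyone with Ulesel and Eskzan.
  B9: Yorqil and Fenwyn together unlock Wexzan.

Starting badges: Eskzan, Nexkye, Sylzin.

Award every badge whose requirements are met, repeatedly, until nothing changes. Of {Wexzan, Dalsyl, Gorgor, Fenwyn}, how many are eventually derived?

3

With Sylzin, Eskzan, and Nexkye, Ulesel is earned (B2).
With Nexkye and Sylzin, Fenwyn is earned (B3).
With Ulesel and Eskzan, Dalsyl is earned (B8).
With Fenwyn and Dalsyl, Gorgor is earned (B5).
Wexzan would need Yorqil and Fenwyn (B9), but Yorqil is never earned.
Dalsyl: reached.
Gorgor: reached.
Fenwyn: reached.
Reached: Dalsyl, Gorgor, and Fenwyn — 3 of the 4.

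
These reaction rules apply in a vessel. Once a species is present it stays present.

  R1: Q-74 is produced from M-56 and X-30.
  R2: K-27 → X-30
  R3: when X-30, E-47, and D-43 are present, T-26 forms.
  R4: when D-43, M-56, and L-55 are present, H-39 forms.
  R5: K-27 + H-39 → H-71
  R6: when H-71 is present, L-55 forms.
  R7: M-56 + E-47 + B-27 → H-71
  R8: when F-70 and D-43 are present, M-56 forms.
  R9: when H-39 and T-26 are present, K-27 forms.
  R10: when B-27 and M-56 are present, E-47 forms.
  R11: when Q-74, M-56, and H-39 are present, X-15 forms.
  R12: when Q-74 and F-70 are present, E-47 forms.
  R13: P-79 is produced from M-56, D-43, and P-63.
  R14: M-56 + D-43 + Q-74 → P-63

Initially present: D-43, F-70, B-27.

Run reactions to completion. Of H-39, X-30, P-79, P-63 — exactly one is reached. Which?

F-70 and D-43 present → M-56 forms (R8).
B-27 and M-56 present → E-47 forms (R10).
M-56, E-47, and B-27 present → H-71 forms (R7).
H-71 present → L-55 forms (R6).
D-43, M-56, and L-55 present → H-39 forms (R4).
P-79 would need M-56, D-43, and P-63 (R13), but P-63 never forms. X-30 would need K-27 (R2), but K-27 never forms. P-63 would need M-56, D-43, and Q-74 (R14), but Q-74 never forms.

H-39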